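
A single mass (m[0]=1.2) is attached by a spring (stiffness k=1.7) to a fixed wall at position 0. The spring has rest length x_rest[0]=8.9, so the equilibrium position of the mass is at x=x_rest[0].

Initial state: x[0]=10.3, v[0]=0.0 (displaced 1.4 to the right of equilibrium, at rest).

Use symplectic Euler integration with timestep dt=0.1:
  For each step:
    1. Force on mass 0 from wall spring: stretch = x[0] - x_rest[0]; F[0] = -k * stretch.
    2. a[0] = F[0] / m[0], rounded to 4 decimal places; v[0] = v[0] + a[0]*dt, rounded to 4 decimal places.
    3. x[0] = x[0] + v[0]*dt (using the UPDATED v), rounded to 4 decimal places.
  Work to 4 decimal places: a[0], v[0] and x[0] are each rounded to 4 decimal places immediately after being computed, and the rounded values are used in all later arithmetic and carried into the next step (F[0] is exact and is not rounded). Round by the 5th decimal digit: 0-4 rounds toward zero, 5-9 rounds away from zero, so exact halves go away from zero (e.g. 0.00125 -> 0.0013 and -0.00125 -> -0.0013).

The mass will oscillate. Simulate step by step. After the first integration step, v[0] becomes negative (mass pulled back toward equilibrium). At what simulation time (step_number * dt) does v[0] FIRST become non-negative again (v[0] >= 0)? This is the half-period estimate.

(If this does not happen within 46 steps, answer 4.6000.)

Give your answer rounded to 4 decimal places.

Answer: 2.7000

Derivation:
Step 0: x=[10.3000] v=[0.0000]
Step 1: x=[10.2802] v=[-0.1983]
Step 2: x=[10.2408] v=[-0.3938]
Step 3: x=[10.1824] v=[-0.5838]
Step 4: x=[10.1059] v=[-0.7655]
Step 5: x=[10.0123] v=[-0.9363]
Step 6: x=[9.9029] v=[-1.0939]
Step 7: x=[9.7793] v=[-1.2360]
Step 8: x=[9.6432] v=[-1.3606]
Step 9: x=[9.4966] v=[-1.4659]
Step 10: x=[9.3416] v=[-1.5504]
Step 11: x=[9.1803] v=[-1.6130]
Step 12: x=[9.0150] v=[-1.6527]
Step 13: x=[8.8481] v=[-1.6690]
Step 14: x=[8.6819] v=[-1.6617]
Step 15: x=[8.5188] v=[-1.6308]
Step 16: x=[8.3611] v=[-1.5768]
Step 17: x=[8.2111] v=[-1.5005]
Step 18: x=[8.0708] v=[-1.4029]
Step 19: x=[7.9423] v=[-1.2854]
Step 20: x=[7.8273] v=[-1.1497]
Step 21: x=[7.7275] v=[-0.9977]
Step 22: x=[7.6443] v=[-0.8316]
Step 23: x=[7.5789] v=[-0.6537]
Step 24: x=[7.5323] v=[-0.4665]
Step 25: x=[7.5050] v=[-0.2727]
Step 26: x=[7.4975] v=[-0.0751]
Step 27: x=[7.5099] v=[0.1236]
First v>=0 after going negative at step 27, time=2.7000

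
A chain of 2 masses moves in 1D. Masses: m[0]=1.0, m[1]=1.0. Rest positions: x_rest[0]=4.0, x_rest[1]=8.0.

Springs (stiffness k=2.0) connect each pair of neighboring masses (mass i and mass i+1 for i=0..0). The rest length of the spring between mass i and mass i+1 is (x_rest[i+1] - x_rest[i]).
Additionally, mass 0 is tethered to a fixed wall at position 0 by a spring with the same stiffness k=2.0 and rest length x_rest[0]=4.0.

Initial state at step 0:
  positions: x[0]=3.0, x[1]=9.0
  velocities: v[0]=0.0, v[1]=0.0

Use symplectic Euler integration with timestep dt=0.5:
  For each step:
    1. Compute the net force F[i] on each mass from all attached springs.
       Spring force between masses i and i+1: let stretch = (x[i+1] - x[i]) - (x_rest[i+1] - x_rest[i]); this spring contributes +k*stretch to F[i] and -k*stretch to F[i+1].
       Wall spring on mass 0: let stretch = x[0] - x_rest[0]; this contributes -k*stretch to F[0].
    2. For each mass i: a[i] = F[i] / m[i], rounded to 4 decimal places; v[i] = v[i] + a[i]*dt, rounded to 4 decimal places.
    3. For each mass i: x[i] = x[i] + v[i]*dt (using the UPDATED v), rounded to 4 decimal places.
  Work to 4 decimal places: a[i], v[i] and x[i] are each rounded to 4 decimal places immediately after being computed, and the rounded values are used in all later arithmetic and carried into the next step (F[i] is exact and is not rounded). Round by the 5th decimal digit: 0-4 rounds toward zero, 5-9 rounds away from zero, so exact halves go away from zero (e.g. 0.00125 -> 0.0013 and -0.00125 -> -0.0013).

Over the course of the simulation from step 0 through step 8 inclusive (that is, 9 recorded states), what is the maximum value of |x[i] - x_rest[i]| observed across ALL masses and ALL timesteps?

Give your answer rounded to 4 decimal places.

Answer: 1.5000

Derivation:
Step 0: x=[3.0000 9.0000] v=[0.0000 0.0000]
Step 1: x=[4.5000 8.0000] v=[3.0000 -2.0000]
Step 2: x=[5.5000 7.2500] v=[2.0000 -1.5000]
Step 3: x=[4.6250 7.6250] v=[-1.7500 0.7500]
Step 4: x=[2.9375 8.5000] v=[-3.3750 1.7500]
Step 5: x=[2.5625 8.5938] v=[-0.7500 0.1875]
Step 6: x=[3.9219 7.6719] v=[2.7188 -1.8438]
Step 7: x=[5.1954 6.8750] v=[2.5469 -1.5938]
Step 8: x=[4.7110 7.2383] v=[-0.9689 0.7266]
Max displacement = 1.5000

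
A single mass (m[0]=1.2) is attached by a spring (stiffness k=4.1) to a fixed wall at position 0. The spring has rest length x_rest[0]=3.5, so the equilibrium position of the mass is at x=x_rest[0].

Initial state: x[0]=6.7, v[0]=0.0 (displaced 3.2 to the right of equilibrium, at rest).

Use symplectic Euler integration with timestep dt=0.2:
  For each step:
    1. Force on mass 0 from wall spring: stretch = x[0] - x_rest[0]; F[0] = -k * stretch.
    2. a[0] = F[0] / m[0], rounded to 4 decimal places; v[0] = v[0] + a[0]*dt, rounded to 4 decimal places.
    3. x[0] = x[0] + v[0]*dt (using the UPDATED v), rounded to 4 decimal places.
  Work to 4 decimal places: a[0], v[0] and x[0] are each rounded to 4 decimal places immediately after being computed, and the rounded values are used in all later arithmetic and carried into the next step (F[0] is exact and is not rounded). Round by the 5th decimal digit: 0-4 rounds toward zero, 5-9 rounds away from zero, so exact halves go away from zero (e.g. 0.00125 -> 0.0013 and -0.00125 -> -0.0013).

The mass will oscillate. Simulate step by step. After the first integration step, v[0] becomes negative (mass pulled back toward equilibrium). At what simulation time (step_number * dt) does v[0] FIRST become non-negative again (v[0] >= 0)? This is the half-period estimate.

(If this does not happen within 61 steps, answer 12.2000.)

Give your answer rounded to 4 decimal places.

Step 0: x=[6.7000] v=[0.0000]
Step 1: x=[6.2627] v=[-2.1867]
Step 2: x=[5.4478] v=[-4.0745]
Step 3: x=[4.3667] v=[-5.4055]
Step 4: x=[3.1672] v=[-5.9977]
Step 5: x=[2.0131] v=[-5.7703]
Step 6: x=[1.0622] v=[-4.7543]
Step 7: x=[0.4445] v=[-3.0885]
Step 8: x=[0.2444] v=[-1.0006]
Step 9: x=[0.4892] v=[1.2241]
First v>=0 after going negative at step 9, time=1.8000

Answer: 1.8000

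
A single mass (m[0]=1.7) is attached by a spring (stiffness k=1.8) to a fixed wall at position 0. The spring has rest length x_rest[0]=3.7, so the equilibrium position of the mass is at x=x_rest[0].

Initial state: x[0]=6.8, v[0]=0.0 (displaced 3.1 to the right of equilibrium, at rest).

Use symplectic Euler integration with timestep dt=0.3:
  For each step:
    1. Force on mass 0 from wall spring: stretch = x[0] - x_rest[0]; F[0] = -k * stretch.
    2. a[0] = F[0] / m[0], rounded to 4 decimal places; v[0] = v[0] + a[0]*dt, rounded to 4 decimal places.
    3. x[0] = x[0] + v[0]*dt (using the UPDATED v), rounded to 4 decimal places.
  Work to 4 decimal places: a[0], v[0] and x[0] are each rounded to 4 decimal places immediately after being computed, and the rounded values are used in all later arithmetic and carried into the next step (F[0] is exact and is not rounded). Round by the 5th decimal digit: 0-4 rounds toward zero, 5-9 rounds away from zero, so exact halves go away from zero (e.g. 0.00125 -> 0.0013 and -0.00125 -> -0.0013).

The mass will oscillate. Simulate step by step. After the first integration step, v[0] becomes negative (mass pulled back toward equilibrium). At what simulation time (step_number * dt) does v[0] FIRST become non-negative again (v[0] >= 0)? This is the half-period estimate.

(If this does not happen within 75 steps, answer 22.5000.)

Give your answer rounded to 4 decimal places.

Answer: 3.3000

Derivation:
Step 0: x=[6.8000] v=[0.0000]
Step 1: x=[6.5046] v=[-0.9847]
Step 2: x=[5.9419] v=[-1.8756]
Step 3: x=[5.1656] v=[-2.5877]
Step 4: x=[4.2496] v=[-3.0532]
Step 5: x=[3.2813] v=[-3.2278]
Step 6: x=[2.3529] v=[-3.0948]
Step 7: x=[1.5528] v=[-2.6669]
Step 8: x=[0.9573] v=[-1.9849]
Step 9: x=[0.6232] v=[-1.1137]
Step 10: x=[0.5823] v=[-0.1364]
Step 11: x=[0.8385] v=[0.8539]
First v>=0 after going negative at step 11, time=3.3000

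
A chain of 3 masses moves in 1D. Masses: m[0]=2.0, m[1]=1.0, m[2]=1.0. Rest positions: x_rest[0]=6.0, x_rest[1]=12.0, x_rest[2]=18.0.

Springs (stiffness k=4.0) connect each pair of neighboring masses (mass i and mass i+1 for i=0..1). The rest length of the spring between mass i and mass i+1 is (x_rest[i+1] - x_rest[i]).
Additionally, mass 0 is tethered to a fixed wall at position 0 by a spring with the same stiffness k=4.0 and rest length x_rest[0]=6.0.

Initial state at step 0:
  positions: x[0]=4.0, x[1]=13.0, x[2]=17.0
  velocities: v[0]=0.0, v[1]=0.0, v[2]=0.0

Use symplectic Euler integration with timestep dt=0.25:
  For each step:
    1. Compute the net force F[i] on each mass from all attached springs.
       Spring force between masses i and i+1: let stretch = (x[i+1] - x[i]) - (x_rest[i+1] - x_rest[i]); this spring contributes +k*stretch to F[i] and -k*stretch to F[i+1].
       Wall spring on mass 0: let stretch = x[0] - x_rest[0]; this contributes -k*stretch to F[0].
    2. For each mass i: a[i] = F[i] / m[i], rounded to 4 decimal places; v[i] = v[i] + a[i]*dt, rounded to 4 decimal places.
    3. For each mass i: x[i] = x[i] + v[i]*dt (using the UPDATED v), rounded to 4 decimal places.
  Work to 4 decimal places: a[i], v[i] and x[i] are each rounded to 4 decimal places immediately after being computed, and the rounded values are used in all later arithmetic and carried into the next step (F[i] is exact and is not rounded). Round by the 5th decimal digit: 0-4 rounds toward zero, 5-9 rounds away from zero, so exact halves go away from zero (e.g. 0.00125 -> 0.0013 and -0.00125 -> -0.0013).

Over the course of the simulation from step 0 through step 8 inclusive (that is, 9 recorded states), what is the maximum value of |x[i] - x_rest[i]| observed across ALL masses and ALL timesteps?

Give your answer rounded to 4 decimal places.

Answer: 2.6093

Derivation:
Step 0: x=[4.0000 13.0000 17.0000] v=[0.0000 0.0000 0.0000]
Step 1: x=[4.6250 11.7500 17.5000] v=[2.5000 -5.0000 2.0000]
Step 2: x=[5.5625 10.1563 18.0625] v=[3.7500 -6.3750 2.2500]
Step 3: x=[6.3789 9.3907 18.1485] v=[3.2657 -3.0626 0.3438]
Step 4: x=[6.7745 10.0616 17.5450] v=[1.5822 2.6834 -2.4140]
Step 5: x=[6.7341 11.7815 16.5707] v=[-0.1615 6.8797 -3.8974]
Step 6: x=[6.4829 13.4369 15.8991] v=[-1.0049 6.6215 -2.6866]
Step 7: x=[6.2906 13.9693 16.1119] v=[-0.7694 2.1297 0.8512]
Step 8: x=[6.2718 13.1177 17.2891] v=[-0.0754 -3.4064 4.7086]
Max displacement = 2.6093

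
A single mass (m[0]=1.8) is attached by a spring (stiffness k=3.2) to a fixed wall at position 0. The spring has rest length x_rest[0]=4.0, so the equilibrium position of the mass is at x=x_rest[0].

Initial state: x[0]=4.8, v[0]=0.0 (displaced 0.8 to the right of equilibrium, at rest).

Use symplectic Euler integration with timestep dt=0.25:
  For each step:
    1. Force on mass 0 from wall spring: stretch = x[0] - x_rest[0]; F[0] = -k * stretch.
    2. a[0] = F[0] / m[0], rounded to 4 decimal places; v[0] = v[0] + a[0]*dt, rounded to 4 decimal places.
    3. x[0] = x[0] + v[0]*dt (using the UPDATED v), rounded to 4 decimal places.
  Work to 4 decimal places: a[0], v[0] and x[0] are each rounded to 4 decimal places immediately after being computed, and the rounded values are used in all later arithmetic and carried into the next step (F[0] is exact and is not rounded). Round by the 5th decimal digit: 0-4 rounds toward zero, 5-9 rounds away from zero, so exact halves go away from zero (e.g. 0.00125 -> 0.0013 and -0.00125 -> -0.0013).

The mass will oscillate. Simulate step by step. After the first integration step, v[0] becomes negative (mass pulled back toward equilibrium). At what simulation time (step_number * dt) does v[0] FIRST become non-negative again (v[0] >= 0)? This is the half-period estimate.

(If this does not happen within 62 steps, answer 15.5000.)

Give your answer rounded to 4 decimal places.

Step 0: x=[4.8000] v=[0.0000]
Step 1: x=[4.7111] v=[-0.3556]
Step 2: x=[4.5432] v=[-0.6717]
Step 3: x=[4.3149] v=[-0.9131]
Step 4: x=[4.0516] v=[-1.0531]
Step 5: x=[3.7826] v=[-1.0760]
Step 6: x=[3.5378] v=[-0.9794]
Step 7: x=[3.3443] v=[-0.7740]
Step 8: x=[3.2237] v=[-0.4826]
Step 9: x=[3.1893] v=[-0.1376]
Step 10: x=[3.2450] v=[0.2227]
First v>=0 after going negative at step 10, time=2.5000

Answer: 2.5000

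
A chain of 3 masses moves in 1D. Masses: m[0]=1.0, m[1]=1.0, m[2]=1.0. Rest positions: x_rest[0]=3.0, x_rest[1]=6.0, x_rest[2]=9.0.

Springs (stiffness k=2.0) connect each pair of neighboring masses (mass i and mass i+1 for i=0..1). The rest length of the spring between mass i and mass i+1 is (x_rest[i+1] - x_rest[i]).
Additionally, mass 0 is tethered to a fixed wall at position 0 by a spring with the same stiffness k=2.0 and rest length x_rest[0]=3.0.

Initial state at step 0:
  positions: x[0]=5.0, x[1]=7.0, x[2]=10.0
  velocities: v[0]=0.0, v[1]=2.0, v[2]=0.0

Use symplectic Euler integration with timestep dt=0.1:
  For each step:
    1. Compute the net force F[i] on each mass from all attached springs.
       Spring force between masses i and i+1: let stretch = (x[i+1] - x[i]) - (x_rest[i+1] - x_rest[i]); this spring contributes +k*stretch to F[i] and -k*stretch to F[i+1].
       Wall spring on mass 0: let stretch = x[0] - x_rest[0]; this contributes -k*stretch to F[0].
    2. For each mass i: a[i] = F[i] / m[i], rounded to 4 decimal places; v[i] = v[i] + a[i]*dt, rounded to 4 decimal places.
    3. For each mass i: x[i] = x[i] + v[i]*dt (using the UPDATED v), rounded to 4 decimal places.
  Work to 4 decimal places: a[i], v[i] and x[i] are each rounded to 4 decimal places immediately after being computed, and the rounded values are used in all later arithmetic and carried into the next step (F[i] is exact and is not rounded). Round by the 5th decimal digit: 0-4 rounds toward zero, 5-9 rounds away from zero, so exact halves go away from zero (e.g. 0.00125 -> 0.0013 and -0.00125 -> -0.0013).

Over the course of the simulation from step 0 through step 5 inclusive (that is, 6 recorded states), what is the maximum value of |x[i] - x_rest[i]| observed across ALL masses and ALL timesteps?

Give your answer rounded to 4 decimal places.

Answer: 2.0837

Derivation:
Step 0: x=[5.0000 7.0000 10.0000] v=[0.0000 2.0000 0.0000]
Step 1: x=[4.9400 7.2200 10.0000] v=[-0.6000 2.2000 0.0000]
Step 2: x=[4.8268 7.4500 10.0044] v=[-1.1320 2.3000 0.0440]
Step 3: x=[4.6695 7.6786 10.0177] v=[-1.5727 2.2862 0.1331]
Step 4: x=[4.4790 7.8938 10.0442] v=[-1.9048 2.1522 0.2653]
Step 5: x=[4.2672 8.0837 10.0877] v=[-2.1176 1.8993 0.4352]
Max displacement = 2.0837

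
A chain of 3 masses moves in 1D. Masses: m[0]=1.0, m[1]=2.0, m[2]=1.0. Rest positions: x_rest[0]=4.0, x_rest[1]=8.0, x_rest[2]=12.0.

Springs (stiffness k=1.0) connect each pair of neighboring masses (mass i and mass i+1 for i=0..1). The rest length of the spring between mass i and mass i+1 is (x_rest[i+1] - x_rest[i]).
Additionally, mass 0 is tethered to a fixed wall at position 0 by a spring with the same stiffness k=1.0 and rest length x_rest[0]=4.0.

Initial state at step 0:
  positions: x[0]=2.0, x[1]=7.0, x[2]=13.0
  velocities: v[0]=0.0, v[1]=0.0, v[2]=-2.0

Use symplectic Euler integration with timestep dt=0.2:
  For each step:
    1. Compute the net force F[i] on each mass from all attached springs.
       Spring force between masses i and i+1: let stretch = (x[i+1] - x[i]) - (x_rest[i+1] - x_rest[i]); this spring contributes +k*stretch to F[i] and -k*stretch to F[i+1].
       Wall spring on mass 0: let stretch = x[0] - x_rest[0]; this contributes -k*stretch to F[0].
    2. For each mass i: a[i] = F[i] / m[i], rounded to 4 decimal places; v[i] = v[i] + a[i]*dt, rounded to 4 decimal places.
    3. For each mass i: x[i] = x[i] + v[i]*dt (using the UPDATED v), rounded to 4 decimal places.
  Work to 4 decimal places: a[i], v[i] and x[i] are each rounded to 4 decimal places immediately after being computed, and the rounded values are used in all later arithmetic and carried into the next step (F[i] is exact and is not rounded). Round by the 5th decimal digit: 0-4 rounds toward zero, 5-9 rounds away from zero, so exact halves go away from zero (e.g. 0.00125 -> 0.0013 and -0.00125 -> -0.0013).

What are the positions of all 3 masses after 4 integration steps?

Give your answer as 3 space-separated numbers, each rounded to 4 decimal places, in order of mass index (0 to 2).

Step 0: x=[2.0000 7.0000 13.0000] v=[0.0000 0.0000 -2.0000]
Step 1: x=[2.1200 7.0200 12.5200] v=[0.6000 0.1000 -2.4000]
Step 2: x=[2.3512 7.0520 11.9800] v=[1.1560 0.1600 -2.7000]
Step 3: x=[2.6764 7.0885 11.4029] v=[1.6259 0.1827 -2.8856]
Step 4: x=[3.0710 7.1231 10.8132] v=[1.9730 0.1729 -2.9485]

Answer: 3.0710 7.1231 10.8132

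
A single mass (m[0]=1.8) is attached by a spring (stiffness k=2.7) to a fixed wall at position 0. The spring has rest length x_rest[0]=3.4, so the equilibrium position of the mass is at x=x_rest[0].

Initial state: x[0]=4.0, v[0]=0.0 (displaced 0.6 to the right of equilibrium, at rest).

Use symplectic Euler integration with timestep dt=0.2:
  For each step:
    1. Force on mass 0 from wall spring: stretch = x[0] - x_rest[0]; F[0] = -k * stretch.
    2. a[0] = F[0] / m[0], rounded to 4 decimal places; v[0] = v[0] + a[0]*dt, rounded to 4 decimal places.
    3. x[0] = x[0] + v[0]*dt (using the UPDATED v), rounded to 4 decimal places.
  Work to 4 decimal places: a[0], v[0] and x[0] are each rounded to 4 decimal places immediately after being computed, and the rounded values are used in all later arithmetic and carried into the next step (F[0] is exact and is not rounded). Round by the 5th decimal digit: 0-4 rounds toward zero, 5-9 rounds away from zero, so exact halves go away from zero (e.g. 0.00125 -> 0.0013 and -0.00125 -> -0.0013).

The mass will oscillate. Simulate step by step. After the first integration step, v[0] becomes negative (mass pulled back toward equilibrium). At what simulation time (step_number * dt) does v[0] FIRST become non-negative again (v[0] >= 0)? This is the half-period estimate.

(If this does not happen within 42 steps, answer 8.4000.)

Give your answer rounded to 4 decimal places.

Step 0: x=[4.0000] v=[0.0000]
Step 1: x=[3.9640] v=[-0.1800]
Step 2: x=[3.8942] v=[-0.3492]
Step 3: x=[3.7947] v=[-0.4975]
Step 4: x=[3.6715] v=[-0.6159]
Step 5: x=[3.5320] v=[-0.6974]
Step 6: x=[3.3846] v=[-0.7370]
Step 7: x=[3.2381] v=[-0.7324]
Step 8: x=[3.1013] v=[-0.6838]
Step 9: x=[2.9825] v=[-0.5942]
Step 10: x=[2.8887] v=[-0.4689]
Step 11: x=[2.8256] v=[-0.3155]
Step 12: x=[2.7970] v=[-0.1432]
Step 13: x=[2.8045] v=[0.0377]
First v>=0 after going negative at step 13, time=2.6000

Answer: 2.6000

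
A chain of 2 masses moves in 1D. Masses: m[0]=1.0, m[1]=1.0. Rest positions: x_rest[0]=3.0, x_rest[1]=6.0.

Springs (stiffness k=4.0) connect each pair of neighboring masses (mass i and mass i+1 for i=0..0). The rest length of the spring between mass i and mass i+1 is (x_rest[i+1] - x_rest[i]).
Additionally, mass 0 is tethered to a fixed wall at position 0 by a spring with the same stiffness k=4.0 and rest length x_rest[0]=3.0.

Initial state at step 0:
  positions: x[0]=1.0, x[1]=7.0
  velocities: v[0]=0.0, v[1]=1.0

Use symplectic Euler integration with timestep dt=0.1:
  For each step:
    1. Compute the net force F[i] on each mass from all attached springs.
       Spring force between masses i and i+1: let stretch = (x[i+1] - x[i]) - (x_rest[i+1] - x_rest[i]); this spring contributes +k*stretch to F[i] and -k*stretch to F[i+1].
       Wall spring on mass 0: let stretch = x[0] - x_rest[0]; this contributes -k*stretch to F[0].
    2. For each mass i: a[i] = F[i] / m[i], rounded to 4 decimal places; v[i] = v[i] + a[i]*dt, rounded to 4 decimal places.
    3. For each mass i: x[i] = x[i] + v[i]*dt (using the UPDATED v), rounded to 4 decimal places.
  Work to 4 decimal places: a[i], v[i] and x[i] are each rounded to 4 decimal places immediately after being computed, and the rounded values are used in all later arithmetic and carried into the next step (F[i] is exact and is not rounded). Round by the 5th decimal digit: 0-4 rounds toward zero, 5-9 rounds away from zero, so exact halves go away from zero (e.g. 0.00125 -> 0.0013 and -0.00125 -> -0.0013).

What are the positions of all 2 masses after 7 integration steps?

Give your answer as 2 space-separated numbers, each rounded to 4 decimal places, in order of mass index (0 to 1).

Answer: 4.5696 5.5056

Derivation:
Step 0: x=[1.0000 7.0000] v=[0.0000 1.0000]
Step 1: x=[1.2000 6.9800] v=[2.0000 -0.2000]
Step 2: x=[1.5832 6.8488] v=[3.8320 -1.3120]
Step 3: x=[2.1137 6.6270] v=[5.3050 -2.2182]
Step 4: x=[2.7402 6.3447] v=[6.2648 -2.8235]
Step 5: x=[3.4013 6.0382] v=[6.6105 -3.0653]
Step 6: x=[4.0318 5.7462] v=[6.3047 -2.9201]
Step 7: x=[4.5696 5.5056] v=[5.3777 -2.4059]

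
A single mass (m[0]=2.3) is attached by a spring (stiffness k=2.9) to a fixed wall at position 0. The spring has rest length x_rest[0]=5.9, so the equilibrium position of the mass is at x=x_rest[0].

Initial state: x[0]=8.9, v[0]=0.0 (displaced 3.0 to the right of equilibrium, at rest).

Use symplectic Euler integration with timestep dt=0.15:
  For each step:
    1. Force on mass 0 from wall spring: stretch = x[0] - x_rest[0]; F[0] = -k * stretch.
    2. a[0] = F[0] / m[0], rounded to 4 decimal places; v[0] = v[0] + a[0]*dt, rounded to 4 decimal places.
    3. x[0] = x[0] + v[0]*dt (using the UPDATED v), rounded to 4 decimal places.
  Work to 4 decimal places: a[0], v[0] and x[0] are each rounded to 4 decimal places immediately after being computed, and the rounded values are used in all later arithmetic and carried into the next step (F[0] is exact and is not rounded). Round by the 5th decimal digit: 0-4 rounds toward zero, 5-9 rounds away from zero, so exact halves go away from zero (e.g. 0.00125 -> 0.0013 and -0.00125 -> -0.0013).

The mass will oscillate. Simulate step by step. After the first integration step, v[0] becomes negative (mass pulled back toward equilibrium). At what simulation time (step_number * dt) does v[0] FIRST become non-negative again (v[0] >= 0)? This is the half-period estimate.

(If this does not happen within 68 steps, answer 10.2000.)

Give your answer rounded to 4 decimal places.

Step 0: x=[8.9000] v=[0.0000]
Step 1: x=[8.8149] v=[-0.5674]
Step 2: x=[8.6471] v=[-1.1187]
Step 3: x=[8.4014] v=[-1.6383]
Step 4: x=[8.0847] v=[-2.1114]
Step 5: x=[7.7060] v=[-2.5246]
Step 6: x=[7.2761] v=[-2.8662]
Step 7: x=[6.8071] v=[-3.1265]
Step 8: x=[6.3124] v=[-3.2981]
Step 9: x=[5.8060] v=[-3.3761]
Step 10: x=[5.3023] v=[-3.3583]
Step 11: x=[4.8155] v=[-3.2453]
Step 12: x=[4.3595] v=[-3.0402]
Step 13: x=[3.9472] v=[-2.7488]
Step 14: x=[3.5903] v=[-2.3795]
Step 15: x=[3.2989] v=[-1.9427]
Step 16: x=[3.0813] v=[-1.4508]
Step 17: x=[2.9436] v=[-0.9177]
Step 18: x=[2.8898] v=[-0.3586]
Step 19: x=[2.9214] v=[0.2107]
First v>=0 after going negative at step 19, time=2.8500

Answer: 2.8500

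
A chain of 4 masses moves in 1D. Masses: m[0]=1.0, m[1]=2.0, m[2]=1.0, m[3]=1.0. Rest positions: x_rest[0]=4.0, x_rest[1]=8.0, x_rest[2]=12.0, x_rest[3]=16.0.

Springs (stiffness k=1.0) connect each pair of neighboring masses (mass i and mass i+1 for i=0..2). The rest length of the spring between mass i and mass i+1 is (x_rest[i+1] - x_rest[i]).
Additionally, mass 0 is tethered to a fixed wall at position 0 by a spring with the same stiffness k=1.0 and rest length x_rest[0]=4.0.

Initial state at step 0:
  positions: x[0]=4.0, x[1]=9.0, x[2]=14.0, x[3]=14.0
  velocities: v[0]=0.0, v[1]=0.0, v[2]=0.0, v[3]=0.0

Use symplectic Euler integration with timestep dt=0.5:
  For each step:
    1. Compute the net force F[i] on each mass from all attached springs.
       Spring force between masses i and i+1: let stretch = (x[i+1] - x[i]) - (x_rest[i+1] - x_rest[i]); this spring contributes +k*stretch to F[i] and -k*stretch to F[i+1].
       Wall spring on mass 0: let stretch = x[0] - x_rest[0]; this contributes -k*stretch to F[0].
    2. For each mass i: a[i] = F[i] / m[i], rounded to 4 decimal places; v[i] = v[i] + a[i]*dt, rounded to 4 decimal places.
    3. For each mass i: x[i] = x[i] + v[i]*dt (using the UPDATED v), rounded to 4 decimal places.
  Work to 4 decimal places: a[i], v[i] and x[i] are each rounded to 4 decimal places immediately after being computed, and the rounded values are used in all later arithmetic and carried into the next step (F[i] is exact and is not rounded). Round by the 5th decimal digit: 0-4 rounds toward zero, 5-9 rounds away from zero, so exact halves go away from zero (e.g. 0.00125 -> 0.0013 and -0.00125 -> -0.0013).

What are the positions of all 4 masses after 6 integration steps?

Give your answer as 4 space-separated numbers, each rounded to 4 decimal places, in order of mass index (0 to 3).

Answer: 3.4946 6.9215 13.8920 16.6345

Derivation:
Step 0: x=[4.0000 9.0000 14.0000 14.0000] v=[0.0000 0.0000 0.0000 0.0000]
Step 1: x=[4.2500 9.0000 12.7500 15.0000] v=[0.5000 0.0000 -2.5000 2.0000]
Step 2: x=[4.6250 8.8750 11.1250 16.4375] v=[0.7500 -0.2500 -3.2500 2.8750]
Step 3: x=[4.9063 8.5000 10.2656 17.5469] v=[0.5625 -0.7500 -1.7188 2.2188]
Step 4: x=[4.8594 7.8965 10.7852 17.8360] v=[-0.0938 -1.2071 1.0391 0.5782]
Step 5: x=[4.3569 7.2744 12.3453 17.3624] v=[-1.0050 -1.2442 3.1202 -0.9472]
Step 6: x=[3.4946 6.9215 13.8920 16.6345] v=[-1.7247 -0.7059 3.0933 -1.4558]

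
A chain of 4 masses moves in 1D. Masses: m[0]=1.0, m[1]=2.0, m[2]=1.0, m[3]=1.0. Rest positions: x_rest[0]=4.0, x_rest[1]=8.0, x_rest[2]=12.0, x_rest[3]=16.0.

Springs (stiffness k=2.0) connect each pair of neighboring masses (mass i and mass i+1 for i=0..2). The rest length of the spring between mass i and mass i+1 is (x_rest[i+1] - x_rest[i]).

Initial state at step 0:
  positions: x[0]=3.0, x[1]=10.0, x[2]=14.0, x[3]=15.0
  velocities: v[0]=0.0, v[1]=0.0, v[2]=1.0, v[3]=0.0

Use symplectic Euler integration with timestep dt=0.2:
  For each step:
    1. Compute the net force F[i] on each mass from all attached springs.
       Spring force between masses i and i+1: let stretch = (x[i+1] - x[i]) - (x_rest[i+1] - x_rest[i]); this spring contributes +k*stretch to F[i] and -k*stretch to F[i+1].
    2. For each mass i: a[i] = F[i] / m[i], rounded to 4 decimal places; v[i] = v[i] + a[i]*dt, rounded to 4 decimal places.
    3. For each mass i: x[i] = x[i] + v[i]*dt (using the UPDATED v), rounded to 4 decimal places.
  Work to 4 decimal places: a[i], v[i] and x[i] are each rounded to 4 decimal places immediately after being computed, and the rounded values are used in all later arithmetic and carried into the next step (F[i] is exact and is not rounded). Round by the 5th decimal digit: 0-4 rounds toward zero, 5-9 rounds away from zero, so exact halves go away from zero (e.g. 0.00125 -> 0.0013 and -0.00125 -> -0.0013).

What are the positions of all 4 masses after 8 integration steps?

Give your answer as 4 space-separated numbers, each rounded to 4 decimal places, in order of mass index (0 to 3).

Step 0: x=[3.0000 10.0000 14.0000 15.0000] v=[0.0000 0.0000 1.0000 0.0000]
Step 1: x=[3.2400 9.8800 13.9600 15.2400] v=[1.2000 -0.6000 -0.2000 1.2000]
Step 2: x=[3.6912 9.6576 13.6960 15.6976] v=[2.2560 -1.1120 -1.3200 2.2880]
Step 3: x=[4.2997 9.3581 13.2691 16.3151] v=[3.0426 -1.4976 -2.1347 3.0874]
Step 4: x=[4.9929 9.0127 12.7730 17.0089] v=[3.4660 -1.7271 -2.4807 3.4690]
Step 5: x=[5.6877 8.6569 12.3149 17.6838] v=[3.4739 -1.7790 -2.2905 3.3746]
Step 6: x=[6.3000 8.3287 11.9937 18.2492] v=[3.0616 -1.6412 -1.6061 2.8270]
Step 7: x=[6.7546 8.0659 11.8797 18.6342] v=[2.2731 -1.3139 -0.5699 1.9248]
Step 8: x=[6.9941 7.9032 12.0010 18.7988] v=[1.1976 -0.8134 0.6064 0.8230]

Answer: 6.9941 7.9032 12.0010 18.7988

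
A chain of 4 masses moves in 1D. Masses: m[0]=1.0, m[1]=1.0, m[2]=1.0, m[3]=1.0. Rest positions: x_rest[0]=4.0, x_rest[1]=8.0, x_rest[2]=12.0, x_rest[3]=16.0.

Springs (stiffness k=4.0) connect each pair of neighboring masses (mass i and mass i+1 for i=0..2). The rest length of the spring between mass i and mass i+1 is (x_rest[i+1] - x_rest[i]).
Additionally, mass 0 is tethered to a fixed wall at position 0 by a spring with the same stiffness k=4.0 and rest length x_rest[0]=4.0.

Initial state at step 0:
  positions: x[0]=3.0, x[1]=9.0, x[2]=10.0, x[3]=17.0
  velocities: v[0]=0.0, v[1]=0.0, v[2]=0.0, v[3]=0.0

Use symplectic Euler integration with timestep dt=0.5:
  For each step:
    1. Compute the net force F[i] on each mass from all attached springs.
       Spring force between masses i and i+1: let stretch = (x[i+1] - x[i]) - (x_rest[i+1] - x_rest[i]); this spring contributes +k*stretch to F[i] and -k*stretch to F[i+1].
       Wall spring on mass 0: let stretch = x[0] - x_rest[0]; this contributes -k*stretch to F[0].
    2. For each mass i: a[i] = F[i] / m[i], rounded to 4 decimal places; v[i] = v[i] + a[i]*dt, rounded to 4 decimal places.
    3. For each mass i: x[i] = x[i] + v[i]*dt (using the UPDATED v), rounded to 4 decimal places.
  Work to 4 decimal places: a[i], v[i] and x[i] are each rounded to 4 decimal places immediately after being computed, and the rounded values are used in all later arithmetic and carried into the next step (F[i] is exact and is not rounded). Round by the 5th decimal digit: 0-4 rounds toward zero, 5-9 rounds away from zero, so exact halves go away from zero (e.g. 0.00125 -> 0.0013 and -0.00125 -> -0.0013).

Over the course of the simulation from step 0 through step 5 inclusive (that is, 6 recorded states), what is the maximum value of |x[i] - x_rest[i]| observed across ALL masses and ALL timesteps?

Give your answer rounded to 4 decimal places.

Answer: 5.0000

Derivation:
Step 0: x=[3.0000 9.0000 10.0000 17.0000] v=[0.0000 0.0000 0.0000 0.0000]
Step 1: x=[6.0000 4.0000 16.0000 14.0000] v=[6.0000 -10.0000 12.0000 -6.0000]
Step 2: x=[1.0000 13.0000 8.0000 17.0000] v=[-10.0000 18.0000 -16.0000 6.0000]
Step 3: x=[7.0000 5.0000 14.0000 15.0000] v=[12.0000 -16.0000 12.0000 -4.0000]
Step 4: x=[4.0000 8.0000 12.0000 16.0000] v=[-6.0000 6.0000 -4.0000 2.0000]
Step 5: x=[1.0000 11.0000 10.0000 17.0000] v=[-6.0000 6.0000 -4.0000 2.0000]
Max displacement = 5.0000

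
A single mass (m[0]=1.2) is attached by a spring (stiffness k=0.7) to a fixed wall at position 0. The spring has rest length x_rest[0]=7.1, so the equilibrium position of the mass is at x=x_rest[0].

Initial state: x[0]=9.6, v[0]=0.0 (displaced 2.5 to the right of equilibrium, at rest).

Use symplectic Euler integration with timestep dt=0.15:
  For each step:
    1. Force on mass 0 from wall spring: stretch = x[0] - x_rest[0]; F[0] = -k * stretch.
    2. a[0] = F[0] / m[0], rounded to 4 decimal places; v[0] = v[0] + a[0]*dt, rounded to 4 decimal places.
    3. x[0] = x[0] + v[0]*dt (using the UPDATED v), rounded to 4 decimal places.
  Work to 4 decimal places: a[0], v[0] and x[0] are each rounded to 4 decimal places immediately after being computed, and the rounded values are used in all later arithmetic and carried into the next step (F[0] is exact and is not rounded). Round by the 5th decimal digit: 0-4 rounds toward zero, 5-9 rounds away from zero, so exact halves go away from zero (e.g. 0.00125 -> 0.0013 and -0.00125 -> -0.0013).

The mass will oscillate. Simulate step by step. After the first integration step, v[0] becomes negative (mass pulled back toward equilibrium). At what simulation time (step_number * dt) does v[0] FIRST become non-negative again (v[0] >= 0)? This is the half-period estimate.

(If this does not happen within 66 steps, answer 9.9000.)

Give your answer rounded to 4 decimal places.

Step 0: x=[9.6000] v=[0.0000]
Step 1: x=[9.5672] v=[-0.2187]
Step 2: x=[9.5020] v=[-0.4346]
Step 3: x=[9.4053] v=[-0.6448]
Step 4: x=[9.2783] v=[-0.8465]
Step 5: x=[9.1227] v=[-1.0371]
Step 6: x=[8.9406] v=[-1.2141]
Step 7: x=[8.7343] v=[-1.3752]
Step 8: x=[8.5066] v=[-1.5182]
Step 9: x=[8.2604] v=[-1.6413]
Step 10: x=[7.9990] v=[-1.7428]
Step 11: x=[7.7258] v=[-1.8215]
Step 12: x=[7.4444] v=[-1.8763]
Step 13: x=[7.1584] v=[-1.9064]
Step 14: x=[6.8717] v=[-1.9115]
Step 15: x=[6.5880] v=[-1.8915]
Step 16: x=[6.3110] v=[-1.8467]
Step 17: x=[6.0443] v=[-1.7777]
Step 18: x=[5.7915] v=[-1.6853]
Step 19: x=[5.5559] v=[-1.5708]
Step 20: x=[5.3405] v=[-1.4357]
Step 21: x=[5.1482] v=[-1.2817]
Step 22: x=[4.9816] v=[-1.1109]
Step 23: x=[4.8428] v=[-0.9255]
Step 24: x=[4.7336] v=[-0.7280]
Step 25: x=[4.6555] v=[-0.5209]
Step 26: x=[4.6095] v=[-0.3070]
Step 27: x=[4.5961] v=[-0.0891]
Step 28: x=[4.6156] v=[0.1300]
First v>=0 after going negative at step 28, time=4.2000

Answer: 4.2000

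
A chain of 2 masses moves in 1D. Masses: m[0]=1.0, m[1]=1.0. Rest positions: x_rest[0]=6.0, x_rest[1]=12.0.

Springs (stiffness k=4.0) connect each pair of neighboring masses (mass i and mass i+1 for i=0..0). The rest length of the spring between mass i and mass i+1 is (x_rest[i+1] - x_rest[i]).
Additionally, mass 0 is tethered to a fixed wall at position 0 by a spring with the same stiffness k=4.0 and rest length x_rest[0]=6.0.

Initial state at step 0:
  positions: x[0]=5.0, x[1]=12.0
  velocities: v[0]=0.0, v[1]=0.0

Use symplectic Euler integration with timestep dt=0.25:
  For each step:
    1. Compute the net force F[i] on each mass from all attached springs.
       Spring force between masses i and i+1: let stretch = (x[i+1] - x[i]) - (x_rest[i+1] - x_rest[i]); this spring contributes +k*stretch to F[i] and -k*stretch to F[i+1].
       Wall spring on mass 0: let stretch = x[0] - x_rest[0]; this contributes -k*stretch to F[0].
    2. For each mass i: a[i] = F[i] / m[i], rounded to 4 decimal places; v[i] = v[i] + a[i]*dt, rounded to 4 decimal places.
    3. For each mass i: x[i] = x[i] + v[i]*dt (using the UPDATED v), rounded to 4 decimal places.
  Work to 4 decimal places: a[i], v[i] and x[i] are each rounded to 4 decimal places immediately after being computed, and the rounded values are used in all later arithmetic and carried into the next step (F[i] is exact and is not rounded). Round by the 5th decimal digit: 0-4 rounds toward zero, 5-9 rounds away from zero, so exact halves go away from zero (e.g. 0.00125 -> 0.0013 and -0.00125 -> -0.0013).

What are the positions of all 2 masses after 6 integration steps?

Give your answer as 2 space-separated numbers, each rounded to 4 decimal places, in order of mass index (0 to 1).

Answer: 5.6101 12.5108

Derivation:
Step 0: x=[5.0000 12.0000] v=[0.0000 0.0000]
Step 1: x=[5.5000 11.7500] v=[2.0000 -1.0000]
Step 2: x=[6.1875 11.4375] v=[2.7500 -1.2500]
Step 3: x=[6.6406 11.3125] v=[1.8125 -0.5000]
Step 4: x=[6.6016 11.5195] v=[-0.1562 0.8281]
Step 5: x=[6.1416 11.9971] v=[-1.8399 1.9102]
Step 6: x=[5.6101 12.5108] v=[-2.1260 2.0547]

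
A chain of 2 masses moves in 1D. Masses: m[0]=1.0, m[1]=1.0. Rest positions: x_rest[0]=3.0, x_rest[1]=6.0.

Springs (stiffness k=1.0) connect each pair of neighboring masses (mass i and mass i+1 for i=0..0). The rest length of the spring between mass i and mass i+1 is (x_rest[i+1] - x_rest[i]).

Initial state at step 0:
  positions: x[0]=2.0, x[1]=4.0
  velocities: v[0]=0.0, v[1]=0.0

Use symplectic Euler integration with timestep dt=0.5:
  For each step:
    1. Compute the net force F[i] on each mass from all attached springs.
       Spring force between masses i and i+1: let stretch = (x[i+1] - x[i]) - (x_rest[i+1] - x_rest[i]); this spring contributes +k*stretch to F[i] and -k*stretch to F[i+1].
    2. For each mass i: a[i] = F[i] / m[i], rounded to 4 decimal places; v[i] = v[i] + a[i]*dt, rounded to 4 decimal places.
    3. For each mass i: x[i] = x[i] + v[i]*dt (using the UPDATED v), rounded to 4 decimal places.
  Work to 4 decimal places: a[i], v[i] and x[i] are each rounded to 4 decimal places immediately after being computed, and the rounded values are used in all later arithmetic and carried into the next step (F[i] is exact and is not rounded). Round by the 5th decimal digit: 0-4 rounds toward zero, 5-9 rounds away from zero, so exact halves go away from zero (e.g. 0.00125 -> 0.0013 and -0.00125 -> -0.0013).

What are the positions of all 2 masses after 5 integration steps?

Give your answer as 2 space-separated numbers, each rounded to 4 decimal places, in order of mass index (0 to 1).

Answer: 1.1407 4.8594

Derivation:
Step 0: x=[2.0000 4.0000] v=[0.0000 0.0000]
Step 1: x=[1.7500 4.2500] v=[-0.5000 0.5000]
Step 2: x=[1.3750 4.6250] v=[-0.7500 0.7500]
Step 3: x=[1.0625 4.9375] v=[-0.6250 0.6250]
Step 4: x=[0.9688 5.0313] v=[-0.1875 0.1875]
Step 5: x=[1.1407 4.8594] v=[0.3438 -0.3438]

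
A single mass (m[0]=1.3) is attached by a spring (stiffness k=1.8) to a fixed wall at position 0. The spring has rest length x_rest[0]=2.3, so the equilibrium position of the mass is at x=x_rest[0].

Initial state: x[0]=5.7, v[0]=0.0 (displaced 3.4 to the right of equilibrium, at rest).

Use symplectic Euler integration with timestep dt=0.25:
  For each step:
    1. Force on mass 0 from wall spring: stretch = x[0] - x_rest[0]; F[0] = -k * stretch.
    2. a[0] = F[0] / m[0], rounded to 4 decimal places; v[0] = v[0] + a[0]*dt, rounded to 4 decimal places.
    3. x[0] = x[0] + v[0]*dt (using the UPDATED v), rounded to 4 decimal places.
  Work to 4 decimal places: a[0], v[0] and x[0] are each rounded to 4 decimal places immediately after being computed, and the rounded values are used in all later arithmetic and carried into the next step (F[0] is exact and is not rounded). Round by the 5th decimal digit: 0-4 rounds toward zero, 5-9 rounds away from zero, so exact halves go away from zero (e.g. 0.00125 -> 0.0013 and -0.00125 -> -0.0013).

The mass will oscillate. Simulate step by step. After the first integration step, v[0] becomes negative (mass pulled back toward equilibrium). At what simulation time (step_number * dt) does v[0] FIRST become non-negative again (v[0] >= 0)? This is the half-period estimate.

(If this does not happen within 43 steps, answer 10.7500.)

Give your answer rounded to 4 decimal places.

Step 0: x=[5.7000] v=[0.0000]
Step 1: x=[5.4058] v=[-1.1769]
Step 2: x=[4.8428] v=[-2.2520]
Step 3: x=[4.0598] v=[-3.1322]
Step 4: x=[3.1245] v=[-3.7414]
Step 5: x=[2.1178] v=[-4.0268]
Step 6: x=[1.1269] v=[-3.9637]
Step 7: x=[0.2375] v=[-3.5576]
Step 8: x=[-0.4734] v=[-2.8437]
Step 9: x=[-0.9443] v=[-1.8837]
Step 10: x=[-1.1345] v=[-0.7607]
Step 11: x=[-1.0275] v=[0.4282]
First v>=0 after going negative at step 11, time=2.7500

Answer: 2.7500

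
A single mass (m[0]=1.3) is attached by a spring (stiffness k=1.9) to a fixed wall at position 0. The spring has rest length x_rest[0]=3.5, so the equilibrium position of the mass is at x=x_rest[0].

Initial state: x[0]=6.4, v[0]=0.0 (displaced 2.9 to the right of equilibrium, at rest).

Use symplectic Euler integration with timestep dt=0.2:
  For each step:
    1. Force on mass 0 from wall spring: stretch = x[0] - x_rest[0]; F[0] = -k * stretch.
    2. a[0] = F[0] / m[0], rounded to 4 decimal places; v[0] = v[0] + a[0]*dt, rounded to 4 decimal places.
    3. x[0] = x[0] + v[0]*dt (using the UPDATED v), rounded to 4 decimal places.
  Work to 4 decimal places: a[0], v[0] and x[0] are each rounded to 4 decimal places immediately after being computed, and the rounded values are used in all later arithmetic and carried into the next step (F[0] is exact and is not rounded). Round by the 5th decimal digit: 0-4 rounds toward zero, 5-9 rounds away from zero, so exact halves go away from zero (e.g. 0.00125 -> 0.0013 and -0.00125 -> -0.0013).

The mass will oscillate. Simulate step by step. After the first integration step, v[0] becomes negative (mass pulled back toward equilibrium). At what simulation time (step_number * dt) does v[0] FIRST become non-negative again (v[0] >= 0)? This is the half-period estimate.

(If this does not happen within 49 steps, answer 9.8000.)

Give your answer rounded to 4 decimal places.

Answer: 2.6000

Derivation:
Step 0: x=[6.4000] v=[0.0000]
Step 1: x=[6.2305] v=[-0.8477]
Step 2: x=[5.9013] v=[-1.6458]
Step 3: x=[5.4318] v=[-2.3477]
Step 4: x=[4.8493] v=[-2.9124]
Step 5: x=[4.1879] v=[-3.3068]
Step 6: x=[3.4863] v=[-3.5079]
Step 7: x=[2.7855] v=[-3.5039]
Step 8: x=[2.1265] v=[-3.2950]
Step 9: x=[1.5478] v=[-2.8935]
Step 10: x=[1.0832] v=[-2.3229]
Step 11: x=[0.7599] v=[-1.6165]
Step 12: x=[0.5968] v=[-0.8155]
Step 13: x=[0.6034] v=[0.0331]
First v>=0 after going negative at step 13, time=2.6000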